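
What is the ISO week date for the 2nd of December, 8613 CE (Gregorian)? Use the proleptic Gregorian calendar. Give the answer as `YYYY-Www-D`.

8613-W48-4

The weekday is Thursday (ISO weekday 4).
That Thursday belongs to ISO week 48 of ISO year 8613.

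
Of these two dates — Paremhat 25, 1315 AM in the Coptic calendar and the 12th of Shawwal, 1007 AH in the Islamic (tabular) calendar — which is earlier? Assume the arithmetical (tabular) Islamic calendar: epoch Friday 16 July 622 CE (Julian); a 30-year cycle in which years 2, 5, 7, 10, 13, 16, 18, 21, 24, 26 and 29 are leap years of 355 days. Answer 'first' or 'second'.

Converting both to JDN: 2305172 vs 2305210; the smaller is the first.

first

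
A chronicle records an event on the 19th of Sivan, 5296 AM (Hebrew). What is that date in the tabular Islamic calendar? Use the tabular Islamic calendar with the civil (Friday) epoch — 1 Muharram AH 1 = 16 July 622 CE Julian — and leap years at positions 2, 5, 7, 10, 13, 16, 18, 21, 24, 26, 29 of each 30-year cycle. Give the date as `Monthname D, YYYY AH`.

Both dates share Julian Day Number 2282241; in the tabular Islamic calendar that is 18 Dhu al-Hijjah 942 AH.

Dhu al-Hijjah 18, 942 AH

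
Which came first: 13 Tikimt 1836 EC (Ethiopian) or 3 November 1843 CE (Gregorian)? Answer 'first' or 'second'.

first

Converting both to JDN: 2394497 vs 2394508; the smaller is the first.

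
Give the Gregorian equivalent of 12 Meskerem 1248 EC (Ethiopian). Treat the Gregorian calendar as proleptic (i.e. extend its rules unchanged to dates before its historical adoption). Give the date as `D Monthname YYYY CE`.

Both dates share Julian Day Number 2179699; in the Gregorian calendar that is 17 September 1255 CE.

17 September 1255 CE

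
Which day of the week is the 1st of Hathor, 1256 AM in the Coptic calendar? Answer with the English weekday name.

Wednesday

Equivalently 8 November 1539 Gregorian, JDN 2283479.
2283479 ≡ 2 (mod 7); counting from Monday = 0 gives Wednesday.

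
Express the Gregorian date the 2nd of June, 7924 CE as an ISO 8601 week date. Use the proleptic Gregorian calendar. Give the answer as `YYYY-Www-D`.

The weekday is Monday (ISO weekday 1).
That Monday belongs to ISO week 23 of ISO year 7924.

7924-W23-1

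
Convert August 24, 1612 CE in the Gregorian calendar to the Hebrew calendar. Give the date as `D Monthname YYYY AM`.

Both dates share Julian Day Number 2310067; in the Hebrew calendar that is 26 Av 5372 AM.

26 Av 5372 AM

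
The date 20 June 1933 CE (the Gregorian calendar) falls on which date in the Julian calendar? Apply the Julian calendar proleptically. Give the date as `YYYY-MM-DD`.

1933-06-07

For dates in this range the Gregorian date is 13 days ahead of the Julian.
20 June 1933 Gregorian − 13 days → 7 June 1933 Julian.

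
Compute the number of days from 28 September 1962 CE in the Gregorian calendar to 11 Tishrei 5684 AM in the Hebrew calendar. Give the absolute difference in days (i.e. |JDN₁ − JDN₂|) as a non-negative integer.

First date → JDN 2437936; second date → JDN 2423684.
The interval is |2437936 − 2423684| = 14252 days.

14252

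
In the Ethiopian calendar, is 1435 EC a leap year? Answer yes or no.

yes

1435 mod 4 = 3; in the Ethiopian calendar a year is leap when year mod 4 = 3, so it is a leap year.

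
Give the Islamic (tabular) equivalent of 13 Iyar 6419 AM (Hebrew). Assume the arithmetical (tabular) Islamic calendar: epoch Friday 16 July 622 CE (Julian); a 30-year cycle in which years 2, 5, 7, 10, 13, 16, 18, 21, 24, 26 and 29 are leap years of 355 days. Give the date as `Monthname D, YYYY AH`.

Rabi' al-Thani 13, 2100 AH

Julian Day Number of the source date = 2692357.
Converting JDN 2692357 to the tabular Islamic calendar gives 13 Rabi' al-Thani 2100 AH.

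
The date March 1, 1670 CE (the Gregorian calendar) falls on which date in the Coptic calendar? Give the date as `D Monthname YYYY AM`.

Both dates share Julian Day Number 2331075; in the Coptic calendar that is 25 Meshir 1386 AM.

25 Meshir 1386 AM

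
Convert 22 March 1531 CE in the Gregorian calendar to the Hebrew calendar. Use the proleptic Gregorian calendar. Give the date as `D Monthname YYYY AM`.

23 Adar 5291 AM

Both dates share Julian Day Number 2280326; in the Hebrew calendar that is 23 Adar 5291 AM.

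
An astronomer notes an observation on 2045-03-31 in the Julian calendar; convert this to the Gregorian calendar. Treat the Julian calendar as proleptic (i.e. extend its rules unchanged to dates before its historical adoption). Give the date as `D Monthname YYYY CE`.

At this point the Julian calendar is 13 days behind the Gregorian.
31 March 2045 Julian + 13 days → 13 April 2045 Gregorian.

13 April 2045 CE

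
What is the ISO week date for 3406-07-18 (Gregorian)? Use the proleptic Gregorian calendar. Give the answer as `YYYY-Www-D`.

3406-W29-5

The weekday is Friday (ISO weekday 5).
That Friday belongs to ISO week 29 of ISO year 3406.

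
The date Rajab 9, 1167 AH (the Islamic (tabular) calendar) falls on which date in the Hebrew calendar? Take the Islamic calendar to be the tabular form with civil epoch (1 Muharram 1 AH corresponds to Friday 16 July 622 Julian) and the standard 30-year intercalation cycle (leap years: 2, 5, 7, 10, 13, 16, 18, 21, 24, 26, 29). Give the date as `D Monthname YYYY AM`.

The source date corresponds to 2 May 1754 in the Gregorian calendar (JDN 2361817).
That day falls on 10 Iyar 5514 AM in the Hebrew calendar.

10 Iyar 5514 AM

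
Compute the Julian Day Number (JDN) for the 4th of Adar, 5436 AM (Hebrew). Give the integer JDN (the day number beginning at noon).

In the Gregorian calendar the same day is 18 February 1676.
JDN 2451545 is 1 January 2000 CE (Gregorian); the target day is −118290 days from there, so JDN = 2333255.

2333255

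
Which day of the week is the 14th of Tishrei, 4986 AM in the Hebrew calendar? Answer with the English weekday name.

Wednesday

Equivalently 24 September 1225 Gregorian, JDN 2168749.
2168749 ≡ 2 (mod 7); counting from Monday = 0 gives Wednesday.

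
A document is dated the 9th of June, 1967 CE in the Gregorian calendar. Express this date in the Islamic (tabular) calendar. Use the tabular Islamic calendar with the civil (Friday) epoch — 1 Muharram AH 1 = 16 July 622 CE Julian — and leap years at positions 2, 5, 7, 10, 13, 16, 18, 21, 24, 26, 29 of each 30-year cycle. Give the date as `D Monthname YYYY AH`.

1 Rabi' al-Awwal 1387 AH

Julian Day Number of the source date = 2439651.
Converting JDN 2439651 to the tabular Islamic calendar gives 1 Rabi' al-Awwal 1387 AH.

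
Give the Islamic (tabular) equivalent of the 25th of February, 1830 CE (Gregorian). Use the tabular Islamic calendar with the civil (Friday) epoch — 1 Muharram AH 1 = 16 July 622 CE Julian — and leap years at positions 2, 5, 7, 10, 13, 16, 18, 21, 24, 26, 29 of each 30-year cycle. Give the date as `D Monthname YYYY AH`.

2 Ramadan 1245 AH

Both dates share Julian Day Number 2389509; in the tabular Islamic calendar that is 2 Ramadan 1245 AH.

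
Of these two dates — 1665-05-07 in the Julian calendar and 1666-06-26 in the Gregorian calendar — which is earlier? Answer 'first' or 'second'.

first

Converting both to JDN: 2329326 vs 2329731; the smaller is the first.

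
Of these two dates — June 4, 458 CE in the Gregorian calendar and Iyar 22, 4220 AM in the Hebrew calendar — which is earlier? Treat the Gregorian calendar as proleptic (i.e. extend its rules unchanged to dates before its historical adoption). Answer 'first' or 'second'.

first

First date → JDN 1888496; second date → JDN 1889193.
JDN 1888496 < JDN 1889193, so the first date is earlier.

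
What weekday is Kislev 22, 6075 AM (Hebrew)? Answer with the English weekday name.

Equivalently 1 December 2314 Gregorian, JDN 2566565.
Since JDN mod 7 = 1 (0 = Monday), the day is Tuesday.

Tuesday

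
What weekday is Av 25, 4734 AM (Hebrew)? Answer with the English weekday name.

Equivalently 20 August 974 Gregorian, JDN 2077038.
2077038 ≡ 5 (mod 7); counting from Monday = 0 gives Saturday.

Saturday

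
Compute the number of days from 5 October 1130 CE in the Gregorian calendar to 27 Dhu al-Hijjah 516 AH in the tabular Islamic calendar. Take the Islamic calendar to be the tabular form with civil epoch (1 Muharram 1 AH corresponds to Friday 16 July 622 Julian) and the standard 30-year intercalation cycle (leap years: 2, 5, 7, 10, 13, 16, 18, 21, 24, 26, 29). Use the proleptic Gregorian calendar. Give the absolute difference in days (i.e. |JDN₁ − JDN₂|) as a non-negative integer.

First date → JDN 2134061; second date → JDN 2131290.
The interval is |2134061 − 2131290| = 2771 days.

2771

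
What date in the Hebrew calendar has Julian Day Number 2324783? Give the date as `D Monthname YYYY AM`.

The Gregorian equivalent of JDN 2324783 is 8 December 1652.
In the Hebrew calendar that day is 8 Tevet 5413 AM.

8 Tevet 5413 AM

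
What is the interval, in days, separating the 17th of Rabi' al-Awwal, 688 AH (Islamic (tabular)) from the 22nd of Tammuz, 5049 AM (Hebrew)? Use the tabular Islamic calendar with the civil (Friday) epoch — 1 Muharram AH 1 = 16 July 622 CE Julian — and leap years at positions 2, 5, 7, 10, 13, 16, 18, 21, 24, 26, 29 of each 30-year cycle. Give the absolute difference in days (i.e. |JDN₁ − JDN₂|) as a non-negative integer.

JDN of the first date = 2191965.
JDN of the second date = 2192058.
|2192058 − 2191965| = 93.

93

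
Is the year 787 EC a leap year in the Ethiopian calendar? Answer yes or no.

787 mod 4 = 3; in the Ethiopian calendar a year is leap when year mod 4 = 3, so it is a leap year.

yes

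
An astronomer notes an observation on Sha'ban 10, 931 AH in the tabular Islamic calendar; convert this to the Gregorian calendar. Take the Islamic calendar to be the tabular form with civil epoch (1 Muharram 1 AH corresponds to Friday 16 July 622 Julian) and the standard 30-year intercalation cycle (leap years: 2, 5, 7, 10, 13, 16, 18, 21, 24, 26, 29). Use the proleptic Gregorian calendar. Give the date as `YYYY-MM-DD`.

1525-06-12

Julian Day Number of the source date = 2278217.
Converting JDN 2278217 to the Gregorian calendar gives 12 June 1525 CE.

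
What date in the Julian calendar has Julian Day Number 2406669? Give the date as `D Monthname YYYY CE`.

6 February 1877 CE

The Gregorian equivalent of JDN 2406669 is 18 February 1877.
In the Julian calendar that day is 6 February 1877 CE.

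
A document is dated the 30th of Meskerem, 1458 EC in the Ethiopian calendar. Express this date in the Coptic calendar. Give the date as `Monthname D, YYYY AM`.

Thout 30, 1182 AM

Julian Day Number of the source date = 2256419.
Converting JDN 2256419 to the Coptic calendar gives 30 Thout 1182 AM.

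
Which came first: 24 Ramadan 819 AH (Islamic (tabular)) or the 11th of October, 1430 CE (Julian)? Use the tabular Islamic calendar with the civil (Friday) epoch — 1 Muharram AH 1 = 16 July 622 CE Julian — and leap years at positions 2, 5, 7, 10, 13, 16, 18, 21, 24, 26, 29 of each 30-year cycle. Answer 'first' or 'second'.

first

The two dates have Julian Day Numbers 2238571 and 2243649 respectively.
Since 2238571 < 2243649, the first date comes first.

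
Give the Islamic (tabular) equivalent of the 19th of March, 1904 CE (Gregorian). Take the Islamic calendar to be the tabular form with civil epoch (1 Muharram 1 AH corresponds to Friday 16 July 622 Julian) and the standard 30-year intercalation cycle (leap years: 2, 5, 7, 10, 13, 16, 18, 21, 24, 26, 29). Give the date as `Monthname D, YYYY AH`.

Muharram 2, 1322 AH

Both dates share Julian Day Number 2416559; in the tabular Islamic calendar that is 2 Muharram 1322 AH.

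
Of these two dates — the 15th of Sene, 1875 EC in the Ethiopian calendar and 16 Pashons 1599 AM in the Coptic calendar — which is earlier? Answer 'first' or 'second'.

second

The two dates have Julian Day Numbers 2408983 and 2408954 respectively.
Since 2408954 < 2408983, the second date comes first.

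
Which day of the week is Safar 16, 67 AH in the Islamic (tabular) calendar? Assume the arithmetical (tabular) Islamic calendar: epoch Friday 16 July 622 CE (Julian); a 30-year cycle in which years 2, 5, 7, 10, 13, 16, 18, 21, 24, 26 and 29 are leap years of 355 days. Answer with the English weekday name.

Tuesday

This is JDN 1971873 (14 September 686 Gregorian).
Since JDN mod 7 = 1 (0 = Monday), the day is Tuesday.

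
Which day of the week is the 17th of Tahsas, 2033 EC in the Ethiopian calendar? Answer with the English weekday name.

Wednesday

In the Gregorian calendar this is 26 December 2040 (JDN 2466515).
2466515 ≡ 2 (mod 7); counting from Monday = 0 gives Wednesday.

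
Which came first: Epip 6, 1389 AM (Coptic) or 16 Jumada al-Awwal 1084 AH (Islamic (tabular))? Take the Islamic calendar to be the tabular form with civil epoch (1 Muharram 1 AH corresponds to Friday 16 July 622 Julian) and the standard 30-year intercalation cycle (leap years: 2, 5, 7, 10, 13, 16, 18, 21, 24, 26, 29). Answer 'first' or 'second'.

first

Converting both to JDN: 2332302 vs 2332352; the smaller is the first.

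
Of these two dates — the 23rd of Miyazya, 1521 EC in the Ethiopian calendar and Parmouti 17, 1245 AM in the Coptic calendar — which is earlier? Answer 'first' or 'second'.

First date → JDN 2279633; second date → JDN 2279627.
JDN 2279627 < JDN 2279633, so the second date is earlier.

second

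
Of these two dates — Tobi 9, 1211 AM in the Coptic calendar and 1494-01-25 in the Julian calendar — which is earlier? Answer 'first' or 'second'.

second

Converting both to JDN: 2267110 vs 2266766; the smaller is the second.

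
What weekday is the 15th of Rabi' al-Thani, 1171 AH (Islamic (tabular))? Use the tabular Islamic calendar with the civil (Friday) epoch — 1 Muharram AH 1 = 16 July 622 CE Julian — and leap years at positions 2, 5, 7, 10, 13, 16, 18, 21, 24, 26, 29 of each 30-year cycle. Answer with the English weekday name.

Tuesday

This is JDN 2363152 (27 December 1757 Gregorian).
JDN 2363152 mod 7 = 1, and JDN 0 was a Monday, so this is a Tuesday.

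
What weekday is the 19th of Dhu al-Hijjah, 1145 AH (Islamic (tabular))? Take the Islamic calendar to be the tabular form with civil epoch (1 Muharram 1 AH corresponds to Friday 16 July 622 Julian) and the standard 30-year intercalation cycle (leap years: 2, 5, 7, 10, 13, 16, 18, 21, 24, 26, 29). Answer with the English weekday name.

Tuesday

Equivalently 2 June 1733 Gregorian, JDN 2354178.
2354178 ≡ 1 (mod 7); counting from Monday = 0 gives Tuesday.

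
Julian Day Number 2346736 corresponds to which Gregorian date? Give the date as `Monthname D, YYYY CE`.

January 16, 1713 CE

JDN 2451545 is 1 Jan 2000; 2346736 is −104809 days from there.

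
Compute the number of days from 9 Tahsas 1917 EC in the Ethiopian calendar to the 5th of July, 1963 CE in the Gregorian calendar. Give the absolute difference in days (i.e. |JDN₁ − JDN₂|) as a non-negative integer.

First date → JDN 2424138; second date → JDN 2438216.
The interval is |2424138 − 2438216| = 14078 days.

14078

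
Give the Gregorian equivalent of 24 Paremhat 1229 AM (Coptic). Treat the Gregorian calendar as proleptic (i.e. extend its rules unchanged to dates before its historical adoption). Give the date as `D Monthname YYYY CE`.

30 March 1513 CE

Julian Day Number of the source date = 2273760.
Converting JDN 2273760 to the Gregorian calendar gives 30 March 1513 CE.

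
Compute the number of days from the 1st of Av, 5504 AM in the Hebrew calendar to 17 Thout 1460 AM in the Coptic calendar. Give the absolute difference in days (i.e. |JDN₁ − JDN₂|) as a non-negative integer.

First date → JDN 2358234; second date → JDN 2357946.
The interval is |2358234 − 2357946| = 288 days.

288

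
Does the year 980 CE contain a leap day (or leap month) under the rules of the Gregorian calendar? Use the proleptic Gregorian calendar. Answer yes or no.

yes

980 is divisible by 4 and not by 100, so it is a leap year.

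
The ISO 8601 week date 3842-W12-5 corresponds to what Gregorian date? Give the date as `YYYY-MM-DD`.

ISO week 1 of 3842 is the week containing the first Thursday of 3842.
Week 12, day 5 (Friday) lands on 3842-03-25.

3842-03-25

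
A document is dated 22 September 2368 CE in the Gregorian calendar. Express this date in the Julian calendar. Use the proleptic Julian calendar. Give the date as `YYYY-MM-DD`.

At this point the Julian calendar is 16 days behind the Gregorian.
22 September 2368 Gregorian − 16 days → 6 September 2368 Julian.

2368-09-06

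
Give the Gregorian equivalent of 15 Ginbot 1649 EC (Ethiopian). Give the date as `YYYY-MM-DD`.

1657-05-20

Both dates share Julian Day Number 2326407; in the Gregorian calendar that is 20 May 1657 CE.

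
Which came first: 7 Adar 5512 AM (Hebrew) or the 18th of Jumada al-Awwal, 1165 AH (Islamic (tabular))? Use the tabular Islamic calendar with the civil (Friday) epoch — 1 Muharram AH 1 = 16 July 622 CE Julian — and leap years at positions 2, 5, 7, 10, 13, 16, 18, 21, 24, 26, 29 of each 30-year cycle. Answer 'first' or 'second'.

first

The two dates have Julian Day Numbers 2361017 and 2361058 respectively.
Since 2361017 < 2361058, the first date comes first.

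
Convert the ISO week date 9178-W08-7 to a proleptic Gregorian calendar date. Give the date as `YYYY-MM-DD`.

9178-02-26

ISO week 1 of 9178 is the week containing the first Thursday of 9178.
Week 8, day 7 (Sunday) lands on 9178-02-26.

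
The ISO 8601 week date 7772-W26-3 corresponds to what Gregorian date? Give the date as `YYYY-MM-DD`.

ISO week 1 of 7772 is the week containing the first Thursday of 7772.
Week 26, day 3 (Wednesday) lands on 7772-06-24.

7772-06-24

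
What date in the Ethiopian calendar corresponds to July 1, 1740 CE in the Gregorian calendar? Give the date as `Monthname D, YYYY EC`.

Julian Day Number of the source date = 2356764.
Converting JDN 2356764 to the Ethiopian calendar gives 26 Sene 1732 EC.

Sene 26, 1732 EC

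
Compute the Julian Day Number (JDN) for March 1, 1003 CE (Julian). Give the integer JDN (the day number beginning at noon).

2087463

In the proleptic Gregorian calendar the same day is 7 March 1003.
JDN 2451545 is 1 January 2000 CE (Gregorian); the target day is −364082 days from there, so JDN = 2087463.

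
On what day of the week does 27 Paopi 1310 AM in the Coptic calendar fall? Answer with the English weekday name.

In the Gregorian calendar this is 3 November 1593 (JDN 2303198).
2303198 ≡ 2 (mod 7); counting from Monday = 0 gives Wednesday.

Wednesday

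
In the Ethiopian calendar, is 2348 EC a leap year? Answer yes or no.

no

2348 mod 4 = 0; in the Ethiopian calendar a year is leap when year mod 4 = 3, so it is a common year.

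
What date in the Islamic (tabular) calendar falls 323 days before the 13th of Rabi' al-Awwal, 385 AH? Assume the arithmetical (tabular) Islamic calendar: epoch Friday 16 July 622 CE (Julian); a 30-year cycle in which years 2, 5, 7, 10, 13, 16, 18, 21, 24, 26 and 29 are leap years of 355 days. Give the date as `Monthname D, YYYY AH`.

Counting 323 days back from JDN 2084588 reaches JDN 2084265, which is Rabi' al-Thani 15, 384 AH.

Rabi' al-Thani 15, 384 AH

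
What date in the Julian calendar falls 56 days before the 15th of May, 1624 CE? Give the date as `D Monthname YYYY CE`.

Counting 56 days back from JDN 2314359 reaches JDN 2314303, which is 20 March 1624 CE.

20 March 1624 CE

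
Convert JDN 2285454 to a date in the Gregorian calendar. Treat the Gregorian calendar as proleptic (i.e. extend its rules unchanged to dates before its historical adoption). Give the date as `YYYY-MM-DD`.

1545-04-05

JDN 2451545 is 1 Jan 2000; 2285454 is −166091 days from there.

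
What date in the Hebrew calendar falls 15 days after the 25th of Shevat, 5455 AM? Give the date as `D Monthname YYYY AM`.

Counting 15 days forward from JDN 2340187 reaches JDN 2340202, which is 10 Adar 5455 AM.

10 Adar 5455 AM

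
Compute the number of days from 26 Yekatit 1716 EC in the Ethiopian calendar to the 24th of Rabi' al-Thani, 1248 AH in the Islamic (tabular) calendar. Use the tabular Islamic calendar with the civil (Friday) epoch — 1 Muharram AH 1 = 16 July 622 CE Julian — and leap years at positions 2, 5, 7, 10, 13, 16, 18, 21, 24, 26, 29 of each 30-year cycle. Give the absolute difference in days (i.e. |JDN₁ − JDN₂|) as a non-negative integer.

39647

JDN of the first date = 2350800.
JDN of the second date = 2390447.
|2390447 − 2350800| = 39647.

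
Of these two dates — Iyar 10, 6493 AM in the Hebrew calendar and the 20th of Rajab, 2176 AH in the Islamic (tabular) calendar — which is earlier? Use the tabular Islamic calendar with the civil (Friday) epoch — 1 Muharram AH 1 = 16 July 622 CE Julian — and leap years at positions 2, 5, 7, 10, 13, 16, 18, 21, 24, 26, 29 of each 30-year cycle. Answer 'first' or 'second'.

First date → JDN 2719404; second date → JDN 2719383.
JDN 2719383 < JDN 2719404, so the second date is earlier.

second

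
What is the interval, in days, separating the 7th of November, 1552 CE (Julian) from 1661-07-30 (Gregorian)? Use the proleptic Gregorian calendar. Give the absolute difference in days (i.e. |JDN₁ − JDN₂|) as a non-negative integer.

39702

First date → JDN 2288237; second date → JDN 2327939.
The interval is |2288237 − 2327939| = 39702 days.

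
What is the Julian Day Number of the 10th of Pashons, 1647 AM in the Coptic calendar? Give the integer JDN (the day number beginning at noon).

Equivalently 18 May 1931 (Gregorian).
JDN 2400001 is 17 November 1858 CE (Gregorian), MJD 0; the target day is +26479 days from there, so JDN = 2426480.

2426480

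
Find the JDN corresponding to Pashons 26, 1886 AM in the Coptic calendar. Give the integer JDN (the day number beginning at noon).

2513791

In the Gregorian calendar the same day is 4 June 2170.
JDN 2400001 is 17 November 1858 CE (Gregorian), MJD 0; the target day is +113790 days from there, so JDN = 2513791.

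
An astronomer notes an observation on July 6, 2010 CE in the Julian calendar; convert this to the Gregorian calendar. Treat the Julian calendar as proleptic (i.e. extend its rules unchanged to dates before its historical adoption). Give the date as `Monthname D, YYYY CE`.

The Julian–Gregorian offset here is 13 days (Julian trailing).
6 July 2010 Julian + 13 days → 19 July 2010 Gregorian.

July 19, 2010 CE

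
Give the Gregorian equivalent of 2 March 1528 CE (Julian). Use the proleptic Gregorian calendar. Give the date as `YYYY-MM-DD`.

1528-03-12

At this point the Julian calendar is 10 days behind the Gregorian.
2 March 1528 Julian + 10 days → 12 March 1528 Gregorian.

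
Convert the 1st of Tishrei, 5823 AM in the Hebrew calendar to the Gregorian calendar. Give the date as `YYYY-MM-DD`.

2062-10-05

Both dates share Julian Day Number 2474468; in the Gregorian calendar that is 5 October 2062 CE.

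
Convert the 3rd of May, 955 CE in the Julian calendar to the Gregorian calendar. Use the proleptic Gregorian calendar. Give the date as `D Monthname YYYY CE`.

For dates in this range the Gregorian date is 5 days ahead of the Julian.
3 May 955 Julian + 5 days → 8 May 955 Gregorian.

8 May 955 CE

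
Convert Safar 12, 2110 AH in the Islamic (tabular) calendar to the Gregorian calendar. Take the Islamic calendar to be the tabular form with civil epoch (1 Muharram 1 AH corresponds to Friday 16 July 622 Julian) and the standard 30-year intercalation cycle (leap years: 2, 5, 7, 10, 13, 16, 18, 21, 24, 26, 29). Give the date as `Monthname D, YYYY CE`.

November 9, 2668 CE

Julian Day Number of the source date = 2695840.
Converting JDN 2695840 to the Gregorian calendar gives 9 November 2668 CE.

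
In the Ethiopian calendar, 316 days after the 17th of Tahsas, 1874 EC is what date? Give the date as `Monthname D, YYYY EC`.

JDN of the 17th of Tahsas, 1874 EC = 2408440.
2408440 + 316 = 2408756.
JDN 2408756 in the Ethiopian calendar is Tikimt 28, 1875 EC.

Tikimt 28, 1875 EC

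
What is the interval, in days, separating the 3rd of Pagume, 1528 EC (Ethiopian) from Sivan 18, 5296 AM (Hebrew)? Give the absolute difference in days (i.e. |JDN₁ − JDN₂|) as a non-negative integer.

80

First date → JDN 2282320; second date → JDN 2282240.
The interval is |2282320 − 2282240| = 80 days.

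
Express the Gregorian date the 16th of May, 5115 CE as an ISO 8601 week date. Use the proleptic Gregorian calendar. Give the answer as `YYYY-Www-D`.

5115-W19-7

The weekday is Sunday (ISO weekday 7).
That Sunday belongs to ISO week 19 of ISO year 5115.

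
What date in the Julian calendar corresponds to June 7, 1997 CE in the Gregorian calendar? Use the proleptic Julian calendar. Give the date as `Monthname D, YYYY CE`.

The Julian–Gregorian offset here is 13 days (Julian trailing).
7 June 1997 Gregorian − 13 days → 25 May 1997 Julian.

May 25, 1997 CE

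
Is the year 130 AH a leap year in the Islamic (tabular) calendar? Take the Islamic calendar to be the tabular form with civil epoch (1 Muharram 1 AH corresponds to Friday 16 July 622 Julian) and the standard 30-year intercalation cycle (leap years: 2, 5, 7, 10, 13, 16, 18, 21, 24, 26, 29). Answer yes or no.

Year 130 AH is year 10 of its 30-year cycle; leap positions are 2, 5, 7, 10, 13, 16, 18, 21, 24, 26, 29, so it is a leap year (355 days).

yes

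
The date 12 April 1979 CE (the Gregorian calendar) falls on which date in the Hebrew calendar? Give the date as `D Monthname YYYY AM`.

15 Nisan 5739 AM

Julian Day Number of the source date = 2443976.
Converting JDN 2443976 to the Hebrew calendar gives 15 Nisan 5739 AM.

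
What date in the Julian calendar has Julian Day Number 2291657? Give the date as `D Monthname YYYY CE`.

20 March 1562 CE

The proleptic Gregorian equivalent of JDN 2291657 is 30 March 1562.
In the Julian calendar that day is 20 March 1562 CE.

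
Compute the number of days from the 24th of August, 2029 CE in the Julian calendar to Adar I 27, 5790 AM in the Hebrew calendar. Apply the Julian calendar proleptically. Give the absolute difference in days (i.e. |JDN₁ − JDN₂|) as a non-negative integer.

177

JDN of the first date = 2462386.
JDN of the second date = 2462563.
|2462563 − 2462386| = 177.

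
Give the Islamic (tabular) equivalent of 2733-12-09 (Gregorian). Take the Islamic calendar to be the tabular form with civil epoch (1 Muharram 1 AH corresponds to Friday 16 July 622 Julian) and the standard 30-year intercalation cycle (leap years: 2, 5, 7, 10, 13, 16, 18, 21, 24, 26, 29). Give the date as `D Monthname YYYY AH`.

10 Rabi' al-Awwal 2177 AH

Both dates share Julian Day Number 2719610; in the tabular Islamic calendar that is 10 Rabi' al-Awwal 2177 AH.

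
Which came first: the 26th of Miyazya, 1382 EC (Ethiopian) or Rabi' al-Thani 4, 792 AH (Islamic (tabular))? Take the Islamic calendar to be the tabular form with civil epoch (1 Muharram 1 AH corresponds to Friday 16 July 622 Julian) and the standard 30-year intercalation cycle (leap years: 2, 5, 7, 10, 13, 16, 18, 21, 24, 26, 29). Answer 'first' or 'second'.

second

The two dates have Julian Day Numbers 2228866 and 2228836 respectively.
Since 2228836 < 2228866, the second date comes first.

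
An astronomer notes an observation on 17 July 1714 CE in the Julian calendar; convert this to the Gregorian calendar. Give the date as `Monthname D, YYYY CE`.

For dates in this range the Gregorian date is 11 days ahead of the Julian.
17 July 1714 Julian + 11 days → 28 July 1714 Gregorian.

July 28, 1714 CE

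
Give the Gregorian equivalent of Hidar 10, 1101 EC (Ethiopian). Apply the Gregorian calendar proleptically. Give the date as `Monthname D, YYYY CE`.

November 13, 1108 CE

Julian Day Number of the source date = 2126065.
Converting JDN 2126065 to the Gregorian calendar gives 13 November 1108 CE.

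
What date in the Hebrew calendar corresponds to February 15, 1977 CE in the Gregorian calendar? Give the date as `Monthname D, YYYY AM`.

Shevat 27, 5737 AM

Both dates share Julian Day Number 2443190; in the Hebrew calendar that is 27 Shevat 5737 AM.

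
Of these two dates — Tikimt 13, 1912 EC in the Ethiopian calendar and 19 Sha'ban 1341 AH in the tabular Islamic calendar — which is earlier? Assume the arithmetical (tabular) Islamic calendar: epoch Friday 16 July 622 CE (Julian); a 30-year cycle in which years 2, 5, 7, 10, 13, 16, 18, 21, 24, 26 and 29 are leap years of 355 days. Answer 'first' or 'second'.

first

Converting both to JDN: 2422256 vs 2423516; the smaller is the first.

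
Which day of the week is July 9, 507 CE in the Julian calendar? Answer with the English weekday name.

This is JDN 1906429 (11 July 507 Gregorian).
1906429 ≡ 0 (mod 7); counting from Monday = 0 gives Monday.

Monday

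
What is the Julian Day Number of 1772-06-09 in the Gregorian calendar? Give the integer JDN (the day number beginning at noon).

JDN 2451545 is 1 January 2000 CE (Gregorian); the target day is −83115 days from there, so JDN = 2368430.

2368430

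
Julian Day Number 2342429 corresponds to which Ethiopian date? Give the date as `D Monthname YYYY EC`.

JDN 2342429 is 2 April 1701 in the Gregorian calendar.
In the Ethiopian calendar that day is 26 Megabit 1693 EC.

26 Megabit 1693 EC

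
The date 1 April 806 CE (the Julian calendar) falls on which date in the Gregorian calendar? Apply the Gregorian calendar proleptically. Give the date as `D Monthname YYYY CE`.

5 April 806 CE

For dates in this range the Gregorian date is 4 days ahead of the Julian.
1 April 806 Julian + 4 days → 5 April 806 Gregorian.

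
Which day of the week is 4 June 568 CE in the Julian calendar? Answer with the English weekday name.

This is JDN 1928675 (6 June 568 Gregorian).
1928675 ≡ 0 (mod 7); counting from Monday = 0 gives Monday.

Monday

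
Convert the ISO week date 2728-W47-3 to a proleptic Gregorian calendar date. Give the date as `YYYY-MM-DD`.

2728-11-21

ISO week 1 of 2728 is the week containing the first Thursday of 2728.
Week 47, day 3 (Wednesday) lands on 2728-11-21.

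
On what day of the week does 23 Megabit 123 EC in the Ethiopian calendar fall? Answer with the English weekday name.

Sunday

In the proleptic Gregorian calendar this is 18 March 131 (JDN 1768983).
JDN 1768983 mod 7 = 6, and JDN 0 was a Monday, so this is a Sunday.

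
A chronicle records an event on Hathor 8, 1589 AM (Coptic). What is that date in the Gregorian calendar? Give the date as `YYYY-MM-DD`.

1872-11-16

Julian Day Number of the source date = 2405114.
Converting JDN 2405114 to the Gregorian calendar gives 16 November 1872 CE.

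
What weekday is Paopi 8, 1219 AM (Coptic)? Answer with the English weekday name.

Wednesday

This is JDN 2269941 (15 October 1502 Gregorian).
2269941 ≡ 2 (mod 7); counting from Monday = 0 gives Wednesday.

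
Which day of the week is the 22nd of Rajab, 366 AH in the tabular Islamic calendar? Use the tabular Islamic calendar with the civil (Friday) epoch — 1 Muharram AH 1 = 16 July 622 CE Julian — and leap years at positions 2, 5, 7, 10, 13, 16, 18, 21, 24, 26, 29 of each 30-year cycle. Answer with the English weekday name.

In the proleptic Gregorian calendar this is 21 March 977 (JDN 2077982).
JDN 2077982 mod 7 = 4, and JDN 0 was a Monday, so this is a Friday.

Friday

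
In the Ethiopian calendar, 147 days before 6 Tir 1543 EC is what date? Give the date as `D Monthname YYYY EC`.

14 Nehase 1542 EC

Counting 147 days back from JDN 2287561 reaches JDN 2287414, which is 14 Nehase 1542 EC.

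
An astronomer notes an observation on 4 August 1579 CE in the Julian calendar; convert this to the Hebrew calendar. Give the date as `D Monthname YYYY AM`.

Julian Day Number of the source date = 2298003.
Converting JDN 2298003 to the Hebrew calendar gives 12 Av 5339 AM.

12 Av 5339 AM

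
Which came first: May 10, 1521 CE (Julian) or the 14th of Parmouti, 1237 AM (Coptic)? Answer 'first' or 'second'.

First date → JDN 2276733; second date → JDN 2276702.
JDN 2276702 < JDN 2276733, so the second date is earlier.

second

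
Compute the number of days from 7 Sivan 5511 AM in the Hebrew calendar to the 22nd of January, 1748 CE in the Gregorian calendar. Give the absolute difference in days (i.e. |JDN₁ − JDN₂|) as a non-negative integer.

1225

First date → JDN 2360750; second date → JDN 2359525.
The interval is |2360750 − 2359525| = 1225 days.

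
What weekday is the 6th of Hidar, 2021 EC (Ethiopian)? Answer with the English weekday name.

Wednesday

Equivalently 15 November 2028 Gregorian, JDN 2462091.
JDN 2462091 mod 7 = 2, and JDN 0 was a Monday, so this is a Wednesday.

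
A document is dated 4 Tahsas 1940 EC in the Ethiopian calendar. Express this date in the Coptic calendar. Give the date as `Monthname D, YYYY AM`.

The source date corresponds to 14 December 1947 in the Gregorian calendar (JDN 2432534).
That day falls on 4 Koiak 1664 AM in the Coptic calendar.

Koiak 4, 1664 AM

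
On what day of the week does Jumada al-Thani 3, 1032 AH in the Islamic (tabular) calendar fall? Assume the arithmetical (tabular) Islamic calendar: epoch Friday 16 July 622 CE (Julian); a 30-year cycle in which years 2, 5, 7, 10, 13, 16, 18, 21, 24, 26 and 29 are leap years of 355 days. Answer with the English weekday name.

Tuesday

Equivalently 4 April 1623 Gregorian, JDN 2313942.
Since JDN mod 7 = 1 (0 = Monday), the day is Tuesday.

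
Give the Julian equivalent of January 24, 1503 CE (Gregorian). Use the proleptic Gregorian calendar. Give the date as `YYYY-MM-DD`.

The Julian–Gregorian offset here is 10 days (Julian trailing).
24 January 1503 Gregorian − 10 days → 14 January 1503 Julian.

1503-01-14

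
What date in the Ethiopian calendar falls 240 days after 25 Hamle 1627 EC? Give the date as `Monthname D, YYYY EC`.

Megabit 19, 1628 EC

The starting date is JDN 2318441; 2318441 + 240 = 2318681.
JDN 2318681 corresponds to Megabit 19, 1628 EC.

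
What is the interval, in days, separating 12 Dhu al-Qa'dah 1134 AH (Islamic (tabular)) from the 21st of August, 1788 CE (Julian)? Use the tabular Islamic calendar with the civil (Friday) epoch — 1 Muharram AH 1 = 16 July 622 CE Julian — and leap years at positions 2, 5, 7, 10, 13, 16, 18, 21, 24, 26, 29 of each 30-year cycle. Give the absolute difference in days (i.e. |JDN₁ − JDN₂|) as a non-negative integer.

24115

JDN of the first date = 2350243.
JDN of the second date = 2374358.
|2374358 − 2350243| = 24115.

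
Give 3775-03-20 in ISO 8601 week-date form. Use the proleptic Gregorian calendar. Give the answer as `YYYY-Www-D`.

The weekday is Monday (ISO weekday 1).
That Monday belongs to ISO week 12 of ISO year 3775.

3775-W12-1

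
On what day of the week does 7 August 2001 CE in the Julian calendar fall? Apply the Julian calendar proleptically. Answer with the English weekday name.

Monday

Equivalently 20 August 2001 Gregorian, JDN 2452142.
2452142 ≡ 0 (mod 7); counting from Monday = 0 gives Monday.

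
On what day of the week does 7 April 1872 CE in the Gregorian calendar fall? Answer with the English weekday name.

Sunday

Since JDN mod 7 = 6 (0 = Monday), the day is Sunday.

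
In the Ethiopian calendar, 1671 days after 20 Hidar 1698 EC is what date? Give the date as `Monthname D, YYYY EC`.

Sene 20, 1702 EC

JDN of 20 Hidar 1698 EC = 2344129.
2344129 + 1671 = 2345800.
JDN 2345800 in the Ethiopian calendar is Sene 20, 1702 EC.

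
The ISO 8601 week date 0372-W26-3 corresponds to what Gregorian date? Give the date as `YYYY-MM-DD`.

0372-06-28

ISO week 1 of 372 is the week containing the first Thursday of 372.
Week 26, day 3 (Wednesday) lands on 0372-06-28.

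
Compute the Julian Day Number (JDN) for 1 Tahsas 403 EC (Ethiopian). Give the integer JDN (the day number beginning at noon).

In the proleptic Gregorian calendar the same day is 28 November 410.
JDN 2451545 is 1 January 2000 CE (Gregorian); the target day is −580404 days from there, so JDN = 1871141.

1871141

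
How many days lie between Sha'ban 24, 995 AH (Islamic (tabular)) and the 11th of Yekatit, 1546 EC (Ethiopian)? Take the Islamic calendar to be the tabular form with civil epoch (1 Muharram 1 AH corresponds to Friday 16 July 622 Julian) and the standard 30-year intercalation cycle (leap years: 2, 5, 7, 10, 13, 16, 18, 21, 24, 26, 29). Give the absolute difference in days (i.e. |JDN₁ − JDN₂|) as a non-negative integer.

12218

JDN of the first date = 2300910.
JDN of the second date = 2288692.
|2288692 − 2300910| = 12218.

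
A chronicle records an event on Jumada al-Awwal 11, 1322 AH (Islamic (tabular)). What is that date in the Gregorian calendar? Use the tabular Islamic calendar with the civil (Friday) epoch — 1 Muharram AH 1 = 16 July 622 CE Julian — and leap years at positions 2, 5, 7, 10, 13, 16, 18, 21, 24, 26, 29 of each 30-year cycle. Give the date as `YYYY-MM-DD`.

Julian Day Number of the source date = 2416686.
Converting JDN 2416686 to the Gregorian calendar gives 24 July 1904 CE.

1904-07-24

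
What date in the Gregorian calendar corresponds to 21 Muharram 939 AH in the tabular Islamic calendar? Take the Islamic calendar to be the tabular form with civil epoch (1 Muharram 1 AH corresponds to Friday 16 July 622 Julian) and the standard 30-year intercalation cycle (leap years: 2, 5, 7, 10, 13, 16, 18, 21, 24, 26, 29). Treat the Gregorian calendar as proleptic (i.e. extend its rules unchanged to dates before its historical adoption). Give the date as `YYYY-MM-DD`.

1532-09-02

Both dates share Julian Day Number 2280856; in the Gregorian calendar that is 2 September 1532 CE.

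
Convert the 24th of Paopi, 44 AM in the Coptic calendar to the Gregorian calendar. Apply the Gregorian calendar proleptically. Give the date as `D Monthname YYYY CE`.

Both dates share Julian Day Number 1840789; in the Gregorian calendar that is 23 October 327 CE.

23 October 327 CE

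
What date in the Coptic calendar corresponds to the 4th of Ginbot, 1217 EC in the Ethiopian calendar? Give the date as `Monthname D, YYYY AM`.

Pashons 4, 941 AM

Both dates share Julian Day Number 2168608; in the Coptic calendar that is 4 Pashons 941 AM.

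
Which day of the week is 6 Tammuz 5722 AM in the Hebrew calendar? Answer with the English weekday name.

Sunday

Equivalently 8 July 1962 Gregorian, JDN 2437854.
2437854 ≡ 6 (mod 7); counting from Monday = 0 gives Sunday.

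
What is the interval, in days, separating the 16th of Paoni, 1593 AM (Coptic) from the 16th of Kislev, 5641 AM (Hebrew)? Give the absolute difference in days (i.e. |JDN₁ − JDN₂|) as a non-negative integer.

First date → JDN 2406793; second date → JDN 2408039.
The interval is |2406793 − 2408039| = 1246 days.

1246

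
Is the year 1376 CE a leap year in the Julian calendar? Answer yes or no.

1376 mod 4 = 0, so it is a leap year in the Julian calendar.

yes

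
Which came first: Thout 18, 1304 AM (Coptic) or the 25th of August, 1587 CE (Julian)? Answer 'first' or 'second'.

second

First date → JDN 2300968; second date → JDN 2300946.
JDN 2300946 < JDN 2300968, so the second date is earlier.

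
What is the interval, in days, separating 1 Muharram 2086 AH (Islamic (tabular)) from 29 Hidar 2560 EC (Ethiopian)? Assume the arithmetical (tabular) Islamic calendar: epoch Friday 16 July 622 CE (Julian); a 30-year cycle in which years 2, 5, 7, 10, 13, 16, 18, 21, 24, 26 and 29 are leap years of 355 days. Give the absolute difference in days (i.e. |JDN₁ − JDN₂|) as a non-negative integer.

JDN of the first date = 2687294.
JDN of the second date = 2658984.
|2658984 − 2687294| = 28310.

28310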